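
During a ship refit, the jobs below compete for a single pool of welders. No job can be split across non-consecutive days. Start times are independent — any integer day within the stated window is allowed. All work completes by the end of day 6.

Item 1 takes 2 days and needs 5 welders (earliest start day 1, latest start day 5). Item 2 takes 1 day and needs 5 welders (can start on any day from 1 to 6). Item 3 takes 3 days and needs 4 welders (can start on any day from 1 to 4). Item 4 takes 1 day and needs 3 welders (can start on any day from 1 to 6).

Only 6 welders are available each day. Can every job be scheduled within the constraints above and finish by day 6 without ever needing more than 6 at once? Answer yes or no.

no

The minimum achievable peak is 7; 6 < 7, so no feasible schedule stays within the cap.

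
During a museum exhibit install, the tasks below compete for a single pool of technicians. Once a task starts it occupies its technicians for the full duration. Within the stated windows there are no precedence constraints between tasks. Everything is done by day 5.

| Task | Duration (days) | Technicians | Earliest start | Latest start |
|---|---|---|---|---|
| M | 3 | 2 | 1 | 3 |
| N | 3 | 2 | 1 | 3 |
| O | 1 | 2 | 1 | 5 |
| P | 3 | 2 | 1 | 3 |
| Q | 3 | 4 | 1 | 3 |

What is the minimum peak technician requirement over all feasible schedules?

Early-start (M@1, N@1, O@1, P@1, Q@1) gives peak 12: d1:12  d2:10  d3:10  d4:0  d5:0.
Shift Q→2.
Schedule M@1, N@1, O@1, P@1, Q@2: d1:8  d2:10  d3:10  d4:4  d5:0 — peak 10.

10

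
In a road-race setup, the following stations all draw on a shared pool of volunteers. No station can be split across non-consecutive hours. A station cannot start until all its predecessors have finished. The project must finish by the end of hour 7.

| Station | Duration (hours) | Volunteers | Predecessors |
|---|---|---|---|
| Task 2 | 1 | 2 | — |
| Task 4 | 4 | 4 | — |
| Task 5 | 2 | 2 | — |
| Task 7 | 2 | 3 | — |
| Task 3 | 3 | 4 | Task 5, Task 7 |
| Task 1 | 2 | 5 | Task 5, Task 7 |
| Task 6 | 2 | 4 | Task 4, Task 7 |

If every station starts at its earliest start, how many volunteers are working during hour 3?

At early start, hour 3 has: Task 4, Task 3, Task 1.
Demand: 4 + 4 + 5 = 13.

13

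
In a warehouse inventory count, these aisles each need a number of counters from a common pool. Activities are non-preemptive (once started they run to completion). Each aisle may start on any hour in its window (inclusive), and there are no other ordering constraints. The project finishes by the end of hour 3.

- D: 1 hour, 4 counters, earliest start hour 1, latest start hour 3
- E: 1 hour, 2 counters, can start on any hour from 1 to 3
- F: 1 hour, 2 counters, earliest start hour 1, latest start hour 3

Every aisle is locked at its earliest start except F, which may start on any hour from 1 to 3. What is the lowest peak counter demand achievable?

6

F@1: h1:8  h2:0  h3:0 → peak 8
F@2: h1:6  h2:2  h3:0 → peak 6
F@3: h1:6  h2:0  h3:2 → peak 6
Best is F@2, peak 6.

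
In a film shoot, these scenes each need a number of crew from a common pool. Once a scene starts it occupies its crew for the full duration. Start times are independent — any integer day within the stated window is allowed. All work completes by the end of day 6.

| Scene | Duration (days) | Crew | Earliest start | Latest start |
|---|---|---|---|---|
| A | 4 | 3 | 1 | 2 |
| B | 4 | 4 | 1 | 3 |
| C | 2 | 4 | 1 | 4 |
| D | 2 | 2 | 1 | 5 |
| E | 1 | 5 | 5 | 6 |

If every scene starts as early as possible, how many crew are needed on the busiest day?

Early-start schedule: A@1, B@1, C@1, D@1, E@5.
Load per day: day 1: 13, day 2: 13, day 3: 7, day 4: 7, day 5: 5, day 6: 0.
Peak is 13.

13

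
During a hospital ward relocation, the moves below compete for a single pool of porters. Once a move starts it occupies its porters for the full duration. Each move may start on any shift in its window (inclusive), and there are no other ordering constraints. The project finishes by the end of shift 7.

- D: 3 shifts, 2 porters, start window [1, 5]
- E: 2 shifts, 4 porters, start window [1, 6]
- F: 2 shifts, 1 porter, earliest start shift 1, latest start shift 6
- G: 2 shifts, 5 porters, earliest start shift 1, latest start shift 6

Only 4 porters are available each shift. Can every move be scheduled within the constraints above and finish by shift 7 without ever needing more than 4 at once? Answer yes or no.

no

The minimum achievable peak is 5; 4 < 5, so no feasible schedule stays within the cap.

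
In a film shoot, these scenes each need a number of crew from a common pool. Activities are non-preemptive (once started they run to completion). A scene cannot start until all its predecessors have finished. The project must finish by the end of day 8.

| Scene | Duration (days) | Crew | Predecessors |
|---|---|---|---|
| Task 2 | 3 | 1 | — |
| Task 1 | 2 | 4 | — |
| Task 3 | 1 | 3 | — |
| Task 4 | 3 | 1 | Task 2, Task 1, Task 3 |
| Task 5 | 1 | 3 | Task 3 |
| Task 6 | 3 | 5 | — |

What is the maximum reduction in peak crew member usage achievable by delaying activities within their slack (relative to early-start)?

7

Early-start peak: d1:13  d2:13  d3:6  d4:1  d5:1  d6:1  d7:0  d8:0 ⇒ 13.
Leveled (Task 2@1, Task 1@1, Task 3@3, Task 4@4, Task 5@4, Task 6@5): d1:5  d2:5  d3:4  d4:4  d5:6  d6:6  d7:5  d8:0 ⇒ 6.
Reduction 13 − 6 = 7.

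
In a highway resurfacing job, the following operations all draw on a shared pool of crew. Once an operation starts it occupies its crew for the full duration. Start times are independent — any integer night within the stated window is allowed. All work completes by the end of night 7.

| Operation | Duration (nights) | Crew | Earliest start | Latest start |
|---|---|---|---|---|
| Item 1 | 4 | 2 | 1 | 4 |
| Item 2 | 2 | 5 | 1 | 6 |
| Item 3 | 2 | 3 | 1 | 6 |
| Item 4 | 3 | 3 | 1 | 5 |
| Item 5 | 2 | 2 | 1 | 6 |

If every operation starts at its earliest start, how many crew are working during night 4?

At early start, night 4 has: Item 1.
Demand: 2 = 2.

2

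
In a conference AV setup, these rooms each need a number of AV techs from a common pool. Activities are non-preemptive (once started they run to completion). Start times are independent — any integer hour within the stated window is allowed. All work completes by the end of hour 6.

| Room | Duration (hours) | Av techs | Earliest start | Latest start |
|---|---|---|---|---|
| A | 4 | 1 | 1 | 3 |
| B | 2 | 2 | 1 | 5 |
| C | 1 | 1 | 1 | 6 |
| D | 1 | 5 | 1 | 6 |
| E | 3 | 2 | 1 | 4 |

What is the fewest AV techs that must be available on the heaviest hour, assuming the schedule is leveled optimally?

Early-start (A@1, B@1, C@1, D@1, E@1) gives peak 11: h1:11  h2:5  h3:3  h4:1  h5:0  h6:0.
Shift D→5, E→2.
Schedule A@1, B@1, C@1, D@5, E@2: h1:4  h2:5  h3:3  h4:3  h5:5  h6:0 — peak 5.

5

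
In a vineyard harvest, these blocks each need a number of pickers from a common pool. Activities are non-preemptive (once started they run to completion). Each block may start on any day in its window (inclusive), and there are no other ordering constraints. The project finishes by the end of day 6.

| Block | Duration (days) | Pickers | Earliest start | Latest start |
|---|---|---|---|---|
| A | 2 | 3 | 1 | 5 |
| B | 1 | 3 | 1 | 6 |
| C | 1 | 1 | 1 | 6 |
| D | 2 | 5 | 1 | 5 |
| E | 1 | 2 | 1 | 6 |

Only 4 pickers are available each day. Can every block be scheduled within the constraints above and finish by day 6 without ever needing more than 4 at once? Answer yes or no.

The minimum achievable peak is 5; 4 < 5, so no feasible schedule stays within the cap.

no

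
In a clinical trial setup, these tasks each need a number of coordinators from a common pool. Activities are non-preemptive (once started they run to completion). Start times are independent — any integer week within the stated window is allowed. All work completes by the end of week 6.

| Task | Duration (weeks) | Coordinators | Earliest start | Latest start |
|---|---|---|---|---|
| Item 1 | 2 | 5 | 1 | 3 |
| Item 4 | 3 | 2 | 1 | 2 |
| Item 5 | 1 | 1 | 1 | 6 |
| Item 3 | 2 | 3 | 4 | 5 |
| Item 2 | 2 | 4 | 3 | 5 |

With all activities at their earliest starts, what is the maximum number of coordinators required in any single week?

8

Early-start schedule: Item 1@1, Item 4@1, Item 5@1, Item 3@4, Item 2@3.
Load per week: week 1: 8, week 2: 7, week 3: 6, week 4: 7, week 5: 3, week 6: 0.
Peak is 8.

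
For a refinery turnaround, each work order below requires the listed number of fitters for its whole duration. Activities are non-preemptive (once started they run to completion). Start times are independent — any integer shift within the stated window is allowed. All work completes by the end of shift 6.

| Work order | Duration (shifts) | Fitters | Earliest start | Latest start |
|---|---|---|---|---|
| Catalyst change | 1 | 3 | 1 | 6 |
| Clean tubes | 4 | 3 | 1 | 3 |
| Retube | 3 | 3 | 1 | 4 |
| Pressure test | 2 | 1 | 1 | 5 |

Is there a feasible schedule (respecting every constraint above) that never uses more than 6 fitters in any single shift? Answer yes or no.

yes

Schedule Catalyst change@1, Clean tubes@1, Retube@2, Pressure test@5: s1:6  s2:6  s3:6  s4:6  s5:1  s6:1 — peak 6 ≤ 6.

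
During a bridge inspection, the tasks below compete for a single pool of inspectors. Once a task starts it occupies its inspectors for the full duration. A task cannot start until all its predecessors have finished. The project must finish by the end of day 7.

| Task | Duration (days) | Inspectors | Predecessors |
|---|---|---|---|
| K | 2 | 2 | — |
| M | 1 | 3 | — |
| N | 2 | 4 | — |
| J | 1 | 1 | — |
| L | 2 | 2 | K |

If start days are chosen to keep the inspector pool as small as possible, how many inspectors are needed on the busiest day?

4

Early-start (K@1, M@1, N@1, J@1, L@3) gives peak 10: d1:10  d2:6  d3:2  d4:2  d5:0  d6:0  d7:0.
Shift M→3, N→4, L→6.
Schedule K@1, M@3, N@4, J@1, L@6: d1:3  d2:2  d3:3  d4:4  d5:4  d6:2  d7:2 — peak 4.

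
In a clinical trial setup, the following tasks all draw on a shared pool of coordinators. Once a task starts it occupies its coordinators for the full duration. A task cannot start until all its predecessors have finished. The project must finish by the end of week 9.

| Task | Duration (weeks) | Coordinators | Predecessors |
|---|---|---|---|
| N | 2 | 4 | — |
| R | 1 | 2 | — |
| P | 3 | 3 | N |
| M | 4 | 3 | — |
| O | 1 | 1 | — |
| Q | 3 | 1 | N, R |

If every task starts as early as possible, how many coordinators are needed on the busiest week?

Early-start schedule: N@1, R@1, P@3, M@1, O@1, Q@3.
Load per week: week 1: 10, week 2: 7, week 3: 7, week 4: 7, week 5: 4, week 6: 0, week 7: 0, week 8: 0, week 9: 0.
Peak is 10.

10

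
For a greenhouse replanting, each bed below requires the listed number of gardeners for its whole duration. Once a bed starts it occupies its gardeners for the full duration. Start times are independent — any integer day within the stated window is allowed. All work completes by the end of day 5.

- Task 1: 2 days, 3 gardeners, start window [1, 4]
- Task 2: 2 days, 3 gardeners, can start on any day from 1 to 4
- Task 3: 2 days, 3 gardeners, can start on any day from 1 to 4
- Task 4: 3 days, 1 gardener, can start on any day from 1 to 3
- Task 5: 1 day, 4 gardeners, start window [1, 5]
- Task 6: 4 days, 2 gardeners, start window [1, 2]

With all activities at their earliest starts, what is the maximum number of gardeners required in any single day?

Early-start schedule: Task 1@1, Task 2@1, Task 3@1, Task 4@1, Task 5@1, Task 6@1.
Load per day: day 1: 16, day 2: 12, day 3: 3, day 4: 2, day 5: 0.
Peak is 16.

16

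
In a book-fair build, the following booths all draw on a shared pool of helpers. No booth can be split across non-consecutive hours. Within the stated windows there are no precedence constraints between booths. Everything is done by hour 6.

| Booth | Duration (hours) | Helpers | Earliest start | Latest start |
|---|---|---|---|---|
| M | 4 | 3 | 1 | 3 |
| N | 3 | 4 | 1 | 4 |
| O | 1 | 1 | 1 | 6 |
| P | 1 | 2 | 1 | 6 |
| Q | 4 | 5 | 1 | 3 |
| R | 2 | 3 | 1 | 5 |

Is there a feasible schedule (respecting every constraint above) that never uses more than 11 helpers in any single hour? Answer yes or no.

The minimum achievable peak is 12; 11 < 12, so no feasible schedule stays within the cap.

no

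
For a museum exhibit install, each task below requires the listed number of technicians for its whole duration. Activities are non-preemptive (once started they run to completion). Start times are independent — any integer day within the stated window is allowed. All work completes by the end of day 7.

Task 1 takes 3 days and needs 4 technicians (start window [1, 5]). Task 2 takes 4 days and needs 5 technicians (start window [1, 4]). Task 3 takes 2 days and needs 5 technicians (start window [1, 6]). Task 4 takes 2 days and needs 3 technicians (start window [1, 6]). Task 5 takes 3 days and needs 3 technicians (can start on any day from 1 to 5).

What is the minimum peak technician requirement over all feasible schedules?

Early-start (Task 1@1, Task 2@1, Task 3@1, Task 4@1, Task 5@1) gives peak 20: d1:20  d2:20  d3:12  d4:5  d5:0  d6:0  d7:0.
Shift Task 3→6, Task 4→4, Task 5→5.
Schedule Task 1@1, Task 2@1, Task 3@6, Task 4@4, Task 5@5: d1:9  d2:9  d3:9  d4:8  d5:6  d6:8  d7:8 — peak 9.
Total technician-days = 57 over 7 days ⇒ peak ≥ ⌈57/7⌉ = 9, so 9 is optimal.

9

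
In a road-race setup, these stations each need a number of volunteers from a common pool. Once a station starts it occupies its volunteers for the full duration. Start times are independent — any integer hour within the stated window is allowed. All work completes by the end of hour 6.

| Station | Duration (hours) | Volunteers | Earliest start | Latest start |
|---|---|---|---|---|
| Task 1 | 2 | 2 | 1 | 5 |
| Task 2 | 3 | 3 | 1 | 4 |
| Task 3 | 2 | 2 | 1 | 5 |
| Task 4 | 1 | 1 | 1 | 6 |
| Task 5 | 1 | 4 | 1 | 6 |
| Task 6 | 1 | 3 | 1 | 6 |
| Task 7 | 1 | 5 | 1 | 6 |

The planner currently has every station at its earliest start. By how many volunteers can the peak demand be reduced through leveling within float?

Early-start peak: h1:20  h2:7  h3:3  h4:0  h5:0  h6:0 ⇒ 20.
Leveled (Task 1@1, Task 2@1, Task 3@3, Task 4@5, Task 5@5, Task 6@4, Task 7@6): h1:5  h2:5  h3:5  h4:5  h5:5  h6:5 ⇒ 5.
Reduction 20 − 5 = 15.

15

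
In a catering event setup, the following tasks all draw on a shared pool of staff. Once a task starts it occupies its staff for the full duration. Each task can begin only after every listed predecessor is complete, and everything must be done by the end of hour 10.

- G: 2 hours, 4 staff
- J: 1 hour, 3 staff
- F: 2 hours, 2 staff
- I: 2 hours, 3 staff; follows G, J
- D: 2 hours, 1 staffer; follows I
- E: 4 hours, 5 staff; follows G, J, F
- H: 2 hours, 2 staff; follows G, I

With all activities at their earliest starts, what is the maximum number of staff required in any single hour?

9

Early-start schedule: G@1, J@1, F@1, I@3, D@5, E@3, H@5.
Load per hour: hour 1: 9, hour 2: 6, hour 3: 8, hour 4: 8, hour 5: 8, hour 6: 8, hour 7: 0, hour 8: 0, hour 9: 0, hour 10: 0.
Peak is 9.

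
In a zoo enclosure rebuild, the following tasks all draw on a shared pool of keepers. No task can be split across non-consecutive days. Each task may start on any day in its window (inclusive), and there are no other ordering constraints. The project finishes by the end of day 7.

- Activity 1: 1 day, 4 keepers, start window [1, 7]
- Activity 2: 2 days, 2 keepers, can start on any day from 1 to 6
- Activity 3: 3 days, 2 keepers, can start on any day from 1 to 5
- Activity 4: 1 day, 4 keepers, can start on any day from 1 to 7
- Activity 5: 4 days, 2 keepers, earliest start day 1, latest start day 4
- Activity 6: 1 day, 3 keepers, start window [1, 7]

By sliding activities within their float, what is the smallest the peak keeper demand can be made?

5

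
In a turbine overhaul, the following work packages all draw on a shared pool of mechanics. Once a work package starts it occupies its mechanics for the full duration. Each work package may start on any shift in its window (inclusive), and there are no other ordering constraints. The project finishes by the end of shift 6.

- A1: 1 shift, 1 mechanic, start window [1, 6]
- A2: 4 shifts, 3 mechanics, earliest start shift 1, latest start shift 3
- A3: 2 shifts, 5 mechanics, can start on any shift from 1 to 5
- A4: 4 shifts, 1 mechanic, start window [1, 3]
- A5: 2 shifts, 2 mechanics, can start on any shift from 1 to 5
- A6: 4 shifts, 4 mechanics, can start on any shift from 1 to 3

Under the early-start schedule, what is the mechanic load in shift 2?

15

At early start, shift 2 has: A2, A3, A4, A5, A6.
Demand: 3 + 5 + 1 + 2 + 4 = 15.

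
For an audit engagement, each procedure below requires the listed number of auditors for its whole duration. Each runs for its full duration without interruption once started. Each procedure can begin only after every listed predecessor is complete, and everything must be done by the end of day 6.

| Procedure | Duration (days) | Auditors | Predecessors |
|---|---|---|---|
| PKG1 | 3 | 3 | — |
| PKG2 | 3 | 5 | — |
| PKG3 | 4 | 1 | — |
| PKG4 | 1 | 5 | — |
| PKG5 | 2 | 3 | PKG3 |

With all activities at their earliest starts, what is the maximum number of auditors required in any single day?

14

Early-start schedule: PKG1@1, PKG2@1, PKG3@1, PKG4@1, PKG5@5.
Load per day: day 1: 14, day 2: 9, day 3: 9, day 4: 1, day 5: 3, day 6: 3.
Peak is 14.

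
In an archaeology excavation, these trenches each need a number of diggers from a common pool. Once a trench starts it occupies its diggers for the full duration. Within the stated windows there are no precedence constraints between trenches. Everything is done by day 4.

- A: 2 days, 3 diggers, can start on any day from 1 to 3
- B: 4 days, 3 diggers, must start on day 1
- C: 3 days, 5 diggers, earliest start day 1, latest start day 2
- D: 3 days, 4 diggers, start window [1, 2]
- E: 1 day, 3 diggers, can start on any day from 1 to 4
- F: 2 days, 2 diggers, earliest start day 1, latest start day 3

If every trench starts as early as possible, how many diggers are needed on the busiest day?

Early-start schedule: A@1, B@1, C@1, D@1, E@1, F@1.
Load per day: day 1: 20, day 2: 17, day 3: 12, day 4: 3.
Peak is 20.

20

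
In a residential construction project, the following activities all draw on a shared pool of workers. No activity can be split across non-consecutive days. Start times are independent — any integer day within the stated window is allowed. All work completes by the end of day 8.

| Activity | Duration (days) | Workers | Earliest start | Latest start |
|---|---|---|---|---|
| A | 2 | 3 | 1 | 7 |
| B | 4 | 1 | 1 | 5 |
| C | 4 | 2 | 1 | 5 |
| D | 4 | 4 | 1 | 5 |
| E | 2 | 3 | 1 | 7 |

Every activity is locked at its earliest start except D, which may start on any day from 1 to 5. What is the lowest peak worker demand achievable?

D@1: d1:13  d2:13  d3:7  d4:7  d5:0  d6:0  d7:0  d8:0 → peak 13
D@2: d1:9  d2:13  d3:7  d4:7  d5:4  d6:0  d7:0  d8:0 → peak 13
D@3: d1:9  d2:9  d3:7  d4:7  d5:4  d6:4  d7:0  d8:0 → peak 9
D@4: d1:9  d2:9  d3:3  d4:7  d5:4  d6:4  d7:4  d8:0 → peak 9
D@5: d1:9  d2:9  d3:3  d4:3  d5:4  d6:4  d7:4  d8:4 → peak 9
Best is D@3, peak 9.

9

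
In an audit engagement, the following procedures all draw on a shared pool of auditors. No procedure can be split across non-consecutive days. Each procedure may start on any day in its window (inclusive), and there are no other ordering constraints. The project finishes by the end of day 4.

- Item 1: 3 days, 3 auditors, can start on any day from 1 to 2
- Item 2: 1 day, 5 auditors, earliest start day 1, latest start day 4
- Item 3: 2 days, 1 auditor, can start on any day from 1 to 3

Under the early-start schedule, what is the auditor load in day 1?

9

At early start, day 1 has: Item 1, Item 2, Item 3.
Demand: 3 + 5 + 1 = 9.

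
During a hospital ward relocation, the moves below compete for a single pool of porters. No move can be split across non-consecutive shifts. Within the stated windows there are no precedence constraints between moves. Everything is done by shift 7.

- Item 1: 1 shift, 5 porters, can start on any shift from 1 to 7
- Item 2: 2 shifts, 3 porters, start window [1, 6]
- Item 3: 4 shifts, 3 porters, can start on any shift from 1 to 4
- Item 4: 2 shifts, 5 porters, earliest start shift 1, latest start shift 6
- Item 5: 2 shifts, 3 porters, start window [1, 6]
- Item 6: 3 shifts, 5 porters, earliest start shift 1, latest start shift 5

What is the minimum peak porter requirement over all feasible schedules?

8

Early-start (Item 1@1, Item 2@1, Item 3@1, Item 4@1, Item 5@1, Item 6@1) gives peak 24: s1:24  s2:19  s3:8  s4:3  s5:0  s6:0  s7:0.
Shift Item 3→2, Item 4→3, Item 5→6, Item 6→5.
Schedule Item 1@1, Item 2@1, Item 3@2, Item 4@3, Item 5@6, Item 6@5: s1:8  s2:6  s3:8  s4:8  s5:8  s6:8  s7:8 — peak 8.
Total porter-shifts = 54 over 7 shifts ⇒ peak ≥ ⌈54/7⌉ = 8, so 8 is optimal.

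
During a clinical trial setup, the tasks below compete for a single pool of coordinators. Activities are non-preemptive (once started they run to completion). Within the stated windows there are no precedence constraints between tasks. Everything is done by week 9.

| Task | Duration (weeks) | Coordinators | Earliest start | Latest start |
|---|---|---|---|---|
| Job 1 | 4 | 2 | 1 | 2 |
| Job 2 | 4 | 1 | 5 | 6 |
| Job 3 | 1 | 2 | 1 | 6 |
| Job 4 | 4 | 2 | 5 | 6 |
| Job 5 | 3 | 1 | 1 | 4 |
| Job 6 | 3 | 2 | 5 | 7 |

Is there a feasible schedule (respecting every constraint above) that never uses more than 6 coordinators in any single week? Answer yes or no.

Schedule Job 1@1, Job 2@5, Job 3@1, Job 4@5, Job 5@1, Job 6@5: w1:5  w2:3  w3:3  w4:2  w5:5  w6:5  w7:5  w8:3  w9:0 — peak 5 ≤ 6.

yes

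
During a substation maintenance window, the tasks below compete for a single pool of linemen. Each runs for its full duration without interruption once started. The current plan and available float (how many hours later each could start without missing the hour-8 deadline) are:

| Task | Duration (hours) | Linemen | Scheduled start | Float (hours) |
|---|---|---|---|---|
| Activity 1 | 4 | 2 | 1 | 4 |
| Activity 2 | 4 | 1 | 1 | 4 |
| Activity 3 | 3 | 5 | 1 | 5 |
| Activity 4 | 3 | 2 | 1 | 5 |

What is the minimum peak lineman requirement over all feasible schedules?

Early-start (Activity 1@1, Activity 2@1, Activity 3@1, Activity 4@1) gives peak 10: h1:10  h2:10  h3:10  h4:3  h5:0  h6:0  h7:0  h8:0.
Shift Activity 3→5.
Schedule Activity 1@1, Activity 2@1, Activity 3@5, Activity 4@1: h1:5  h2:5  h3:5  h4:3  h5:5  h6:5  h7:5  h8:0 — peak 5.
Total lineman-hours = 33 over 8 hours ⇒ peak ≥ ⌈33/8⌉ = 5, so 5 is optimal.

5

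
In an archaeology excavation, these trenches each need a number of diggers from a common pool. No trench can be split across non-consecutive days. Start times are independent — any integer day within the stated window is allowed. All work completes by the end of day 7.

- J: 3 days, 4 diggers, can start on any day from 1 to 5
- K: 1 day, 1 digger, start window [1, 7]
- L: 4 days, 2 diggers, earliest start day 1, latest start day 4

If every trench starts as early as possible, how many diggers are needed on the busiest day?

7

Early-start schedule: J@1, K@1, L@1.
Load per day: day 1: 7, day 2: 6, day 3: 6, day 4: 2, day 5: 0, day 6: 0, day 7: 0.
Peak is 7.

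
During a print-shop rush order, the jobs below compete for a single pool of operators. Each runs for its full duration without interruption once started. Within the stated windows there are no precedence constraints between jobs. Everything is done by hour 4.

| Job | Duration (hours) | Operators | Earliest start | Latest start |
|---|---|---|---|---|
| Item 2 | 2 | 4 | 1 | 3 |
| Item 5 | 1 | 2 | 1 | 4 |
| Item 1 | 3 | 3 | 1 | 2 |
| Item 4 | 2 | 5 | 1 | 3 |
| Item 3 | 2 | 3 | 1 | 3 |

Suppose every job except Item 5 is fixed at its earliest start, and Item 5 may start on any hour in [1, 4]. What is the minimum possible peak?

Item 5@1: h1:17  h2:15  h3:3  h4:0 → peak 17
Item 5@2: h1:15  h2:17  h3:3  h4:0 → peak 17
Item 5@3: h1:15  h2:15  h3:5  h4:0 → peak 15
Item 5@4: h1:15  h2:15  h3:3  h4:2 → peak 15
Best is Item 5@3, peak 15.

15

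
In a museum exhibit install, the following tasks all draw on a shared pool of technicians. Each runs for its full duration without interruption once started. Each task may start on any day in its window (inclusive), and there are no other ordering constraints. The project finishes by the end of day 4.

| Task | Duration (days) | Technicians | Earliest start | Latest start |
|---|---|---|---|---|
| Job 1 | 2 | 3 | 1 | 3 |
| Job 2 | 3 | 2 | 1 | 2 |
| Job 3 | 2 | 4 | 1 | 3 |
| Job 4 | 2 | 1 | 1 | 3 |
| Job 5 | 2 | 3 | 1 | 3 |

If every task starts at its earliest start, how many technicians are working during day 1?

13

At early start, day 1 has: Job 1, Job 2, Job 3, Job 4, Job 5.
Demand: 3 + 2 + 4 + 1 + 3 = 13.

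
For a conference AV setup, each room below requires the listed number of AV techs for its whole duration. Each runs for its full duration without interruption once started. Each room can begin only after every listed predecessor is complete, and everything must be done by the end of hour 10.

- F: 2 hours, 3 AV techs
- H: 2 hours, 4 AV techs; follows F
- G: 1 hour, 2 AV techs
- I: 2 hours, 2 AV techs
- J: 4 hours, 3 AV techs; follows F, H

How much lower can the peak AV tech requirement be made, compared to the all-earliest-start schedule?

Early-start peak: h1:7  h2:5  h3:4  h4:4  h5:3  h6:3  h7:3  h8:3  h9:0  h10:0 ⇒ 7.
Leveled (F@1, H@3, G@5, I@5, J@7): h1:3  h2:3  h3:4  h4:4  h5:4  h6:2  h7:3  h8:3  h9:3  h10:3 ⇒ 4.
Reduction 7 − 4 = 3.

3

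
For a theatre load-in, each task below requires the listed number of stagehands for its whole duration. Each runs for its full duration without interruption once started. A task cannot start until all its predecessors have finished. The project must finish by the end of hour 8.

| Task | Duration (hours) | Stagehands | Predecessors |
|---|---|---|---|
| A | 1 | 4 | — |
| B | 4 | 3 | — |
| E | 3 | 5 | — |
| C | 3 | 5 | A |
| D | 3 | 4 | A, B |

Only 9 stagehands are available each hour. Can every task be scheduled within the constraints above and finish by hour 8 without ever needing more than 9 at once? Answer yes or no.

Schedule A@1, B@1, E@2, C@5, D@5: h1:7  h2:8  h3:8  h4:8  h5:9  h6:9  h7:9  h8:0 — peak 9 ≤ 9.

yes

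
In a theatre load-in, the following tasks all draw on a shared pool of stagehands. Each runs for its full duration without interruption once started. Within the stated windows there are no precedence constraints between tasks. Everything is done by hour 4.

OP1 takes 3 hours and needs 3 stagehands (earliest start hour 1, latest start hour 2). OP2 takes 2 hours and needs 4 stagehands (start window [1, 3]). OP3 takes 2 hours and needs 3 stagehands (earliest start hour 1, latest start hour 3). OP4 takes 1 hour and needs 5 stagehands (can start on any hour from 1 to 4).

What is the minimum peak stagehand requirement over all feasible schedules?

8

Early-start (OP1@1, OP2@1, OP3@1, OP4@1) gives peak 15: h1:15  h2:10  h3:3  h4:0.
Shift OP3→3, OP4→4.
Schedule OP1@1, OP2@1, OP3@3, OP4@4: h1:7  h2:7  h3:6  h4:8 — peak 8.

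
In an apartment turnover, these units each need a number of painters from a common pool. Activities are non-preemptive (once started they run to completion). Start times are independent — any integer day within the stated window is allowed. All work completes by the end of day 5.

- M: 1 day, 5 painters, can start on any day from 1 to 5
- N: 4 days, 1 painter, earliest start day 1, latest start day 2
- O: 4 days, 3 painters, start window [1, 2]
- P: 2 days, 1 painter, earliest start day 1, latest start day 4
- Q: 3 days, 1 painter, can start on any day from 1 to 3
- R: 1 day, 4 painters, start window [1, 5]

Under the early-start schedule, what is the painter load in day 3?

5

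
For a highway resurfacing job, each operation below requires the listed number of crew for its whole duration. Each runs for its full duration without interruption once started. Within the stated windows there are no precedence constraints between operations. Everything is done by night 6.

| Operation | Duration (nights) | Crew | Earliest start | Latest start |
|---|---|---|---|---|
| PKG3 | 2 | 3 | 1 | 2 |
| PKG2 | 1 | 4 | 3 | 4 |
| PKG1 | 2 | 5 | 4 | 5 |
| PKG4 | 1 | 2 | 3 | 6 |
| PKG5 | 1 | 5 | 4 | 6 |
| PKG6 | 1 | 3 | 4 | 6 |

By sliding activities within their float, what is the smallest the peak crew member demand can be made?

8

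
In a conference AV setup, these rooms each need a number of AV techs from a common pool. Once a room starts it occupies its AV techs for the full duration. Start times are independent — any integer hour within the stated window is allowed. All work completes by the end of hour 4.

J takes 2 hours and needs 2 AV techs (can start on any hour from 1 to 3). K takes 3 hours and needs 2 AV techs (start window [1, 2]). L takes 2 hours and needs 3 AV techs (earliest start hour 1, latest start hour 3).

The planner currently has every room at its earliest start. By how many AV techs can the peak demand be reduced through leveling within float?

Early-start peak: h1:7  h2:7  h3:2  h4:0 ⇒ 7.
Leveled (J@1, K@1, L@3): h1:4  h2:4  h3:5  h4:3 ⇒ 5.
Reduction 7 − 5 = 2.

2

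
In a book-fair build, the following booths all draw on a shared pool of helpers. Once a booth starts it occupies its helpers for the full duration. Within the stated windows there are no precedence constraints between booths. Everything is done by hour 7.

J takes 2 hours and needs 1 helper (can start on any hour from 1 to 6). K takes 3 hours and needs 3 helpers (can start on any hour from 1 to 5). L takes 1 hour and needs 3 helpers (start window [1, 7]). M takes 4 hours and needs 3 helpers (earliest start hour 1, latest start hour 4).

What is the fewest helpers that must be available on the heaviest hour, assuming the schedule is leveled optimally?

Early-start (J@1, K@1, L@1, M@1) gives peak 10: h1:10  h2:7  h3:6  h4:3  h5:0  h6:0  h7:0.
Shift L→3, M→4.
Schedule J@1, K@1, L@3, M@4: h1:4  h2:4  h3:6  h4:3  h5:3  h6:3  h7:3 — peak 6.

6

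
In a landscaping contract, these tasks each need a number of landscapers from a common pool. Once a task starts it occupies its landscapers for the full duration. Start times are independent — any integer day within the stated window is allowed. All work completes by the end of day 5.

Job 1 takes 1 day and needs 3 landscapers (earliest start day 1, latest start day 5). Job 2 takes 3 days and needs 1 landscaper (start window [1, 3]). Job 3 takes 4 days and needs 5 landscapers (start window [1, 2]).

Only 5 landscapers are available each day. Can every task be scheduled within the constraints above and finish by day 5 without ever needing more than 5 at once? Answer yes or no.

no

Total landscaper-days = 26; over 5 days the average is 26/5 > 5, so some day must exceed 5.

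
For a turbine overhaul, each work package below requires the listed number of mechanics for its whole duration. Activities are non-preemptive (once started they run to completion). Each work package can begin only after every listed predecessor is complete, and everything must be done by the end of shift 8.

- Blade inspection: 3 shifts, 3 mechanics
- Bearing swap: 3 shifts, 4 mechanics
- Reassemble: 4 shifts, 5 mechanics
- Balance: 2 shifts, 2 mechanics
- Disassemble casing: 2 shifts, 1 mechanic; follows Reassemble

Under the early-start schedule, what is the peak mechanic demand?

Early-start schedule: Blade inspection@1, Bearing swap@1, Reassemble@1, Balance@1, Disassemble casing@5.
Load per shift: shift 1: 14, shift 2: 14, shift 3: 12, shift 4: 5, shift 5: 1, shift 6: 1, shift 7: 0, shift 8: 0.
Peak is 14.

14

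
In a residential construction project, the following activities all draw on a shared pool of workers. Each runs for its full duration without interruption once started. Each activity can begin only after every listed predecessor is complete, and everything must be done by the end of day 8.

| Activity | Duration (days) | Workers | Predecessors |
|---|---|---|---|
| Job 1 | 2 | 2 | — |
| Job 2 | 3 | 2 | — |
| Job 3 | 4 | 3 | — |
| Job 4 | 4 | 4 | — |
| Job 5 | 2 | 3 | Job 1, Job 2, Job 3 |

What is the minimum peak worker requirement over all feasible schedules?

7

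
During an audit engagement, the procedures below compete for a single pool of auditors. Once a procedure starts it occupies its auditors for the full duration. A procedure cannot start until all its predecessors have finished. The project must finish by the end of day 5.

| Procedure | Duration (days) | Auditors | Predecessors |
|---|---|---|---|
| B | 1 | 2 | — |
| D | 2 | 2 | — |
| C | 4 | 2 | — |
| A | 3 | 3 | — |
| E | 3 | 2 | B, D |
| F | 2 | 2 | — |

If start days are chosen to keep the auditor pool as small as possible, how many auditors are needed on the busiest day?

Early-start (B@1, D@1, C@1, A@1, E@3, F@1) gives peak 11: d1:11  d2:9  d3:7  d4:4  d5:2.
Shift C→2, F→4.
Schedule B@1, D@1, C@2, A@1, E@3, F@4: d1:7  d2:7  d3:7  d4:6  d5:6 — peak 7.
Total auditor-days = 33 over 5 days ⇒ peak ≥ ⌈33/5⌉ = 7, so 7 is optimal.

7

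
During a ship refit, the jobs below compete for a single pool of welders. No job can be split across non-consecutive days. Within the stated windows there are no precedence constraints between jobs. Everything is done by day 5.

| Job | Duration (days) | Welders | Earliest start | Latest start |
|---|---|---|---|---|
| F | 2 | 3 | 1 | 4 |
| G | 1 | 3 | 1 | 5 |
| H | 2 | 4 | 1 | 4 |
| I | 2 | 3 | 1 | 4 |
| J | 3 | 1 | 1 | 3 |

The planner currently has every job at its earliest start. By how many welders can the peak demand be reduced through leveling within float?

Early-start peak: d1:14  d2:11  d3:1  d4:0  d5:0 ⇒ 14.
Leveled (F@1, G@1, H@4, I@2, J@3): d1:6  d2:6  d3:4  d4:5  d5:5 ⇒ 6.
Reduction 14 − 6 = 8.

8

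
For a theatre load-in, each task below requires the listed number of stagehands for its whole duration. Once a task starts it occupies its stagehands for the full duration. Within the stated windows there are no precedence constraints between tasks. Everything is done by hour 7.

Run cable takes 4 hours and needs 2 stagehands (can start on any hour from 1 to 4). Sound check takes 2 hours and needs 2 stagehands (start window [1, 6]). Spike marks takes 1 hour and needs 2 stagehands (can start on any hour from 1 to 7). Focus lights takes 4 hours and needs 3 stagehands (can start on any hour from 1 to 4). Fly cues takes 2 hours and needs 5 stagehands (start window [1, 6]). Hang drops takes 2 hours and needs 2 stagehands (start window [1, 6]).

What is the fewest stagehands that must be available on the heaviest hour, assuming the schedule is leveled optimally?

Early-start (Run cable@1, Sound check@1, Spike marks@1, Focus lights@1, Fly cues@1, Hang drops@1) gives peak 16: h1:16  h2:14  h3:5  h4:5  h5:0  h6:0  h7:0.
Shift Focus lights→2, Fly cues→6, Hang drops→3.
Schedule Run cable@1, Sound check@1, Spike marks@1, Focus lights@2, Fly cues@6, Hang drops@3: h1:6  h2:7  h3:7  h4:7  h5:3  h6:5  h7:5 — peak 7.

7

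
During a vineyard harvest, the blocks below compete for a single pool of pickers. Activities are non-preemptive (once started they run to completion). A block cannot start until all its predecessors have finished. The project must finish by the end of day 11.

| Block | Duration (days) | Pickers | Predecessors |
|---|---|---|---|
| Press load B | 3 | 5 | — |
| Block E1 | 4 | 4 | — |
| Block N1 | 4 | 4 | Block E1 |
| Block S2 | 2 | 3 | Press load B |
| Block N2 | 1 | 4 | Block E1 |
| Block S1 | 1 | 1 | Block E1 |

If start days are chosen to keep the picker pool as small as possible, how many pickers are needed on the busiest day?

8

Early-start (Press load B@1, Block E1@1, Block N1@5, Block S2@4, Block N2@5, Block S1@5) gives peak 12: d1:9  d2:9  d3:9  d4:7  d5:12  d6:4  d7:4  d8:4  d9:0  d10:0  d11:0.
Shift Block E1→4, Block N1→8, Block N2→8, Block S1→9.
Schedule Press load B@1, Block E1@4, Block N1@8, Block S2@4, Block N2@8, Block S1@9: d1:5  d2:5  d3:5  d4:7  d5:7  d6:4  d7:4  d8:8  d9:5  d10:4  d11:4 — peak 8.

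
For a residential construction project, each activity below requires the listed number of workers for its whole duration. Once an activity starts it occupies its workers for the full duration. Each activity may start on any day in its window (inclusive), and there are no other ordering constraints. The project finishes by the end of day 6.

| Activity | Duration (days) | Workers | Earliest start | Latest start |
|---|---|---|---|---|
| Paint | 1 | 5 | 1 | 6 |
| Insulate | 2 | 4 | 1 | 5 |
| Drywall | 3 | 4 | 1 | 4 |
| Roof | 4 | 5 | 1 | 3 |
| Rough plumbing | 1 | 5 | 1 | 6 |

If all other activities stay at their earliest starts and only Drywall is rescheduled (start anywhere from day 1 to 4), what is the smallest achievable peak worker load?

19

Drywall@1: d1:23  d2:13  d3:9  d4:5  d5:0  d6:0 → peak 23
Drywall@2: d1:19  d2:13  d3:9  d4:9  d5:0  d6:0 → peak 19
Drywall@3: d1:19  d2:9  d3:9  d4:9  d5:4  d6:0 → peak 19
Drywall@4: d1:19  d2:9  d3:5  d4:9  d5:4  d6:4 → peak 19
Best is Drywall@2, peak 19.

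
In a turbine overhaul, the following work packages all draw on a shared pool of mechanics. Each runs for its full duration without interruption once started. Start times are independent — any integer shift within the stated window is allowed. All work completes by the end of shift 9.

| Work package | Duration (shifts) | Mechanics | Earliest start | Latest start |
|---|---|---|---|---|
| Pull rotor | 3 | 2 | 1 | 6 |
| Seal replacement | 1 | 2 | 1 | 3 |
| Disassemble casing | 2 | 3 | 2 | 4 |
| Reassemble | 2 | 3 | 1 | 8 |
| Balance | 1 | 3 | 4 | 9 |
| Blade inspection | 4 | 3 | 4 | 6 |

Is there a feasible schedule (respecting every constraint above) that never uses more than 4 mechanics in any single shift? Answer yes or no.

no

The minimum achievable peak is 5; 4 < 5, so no feasible schedule stays within the cap.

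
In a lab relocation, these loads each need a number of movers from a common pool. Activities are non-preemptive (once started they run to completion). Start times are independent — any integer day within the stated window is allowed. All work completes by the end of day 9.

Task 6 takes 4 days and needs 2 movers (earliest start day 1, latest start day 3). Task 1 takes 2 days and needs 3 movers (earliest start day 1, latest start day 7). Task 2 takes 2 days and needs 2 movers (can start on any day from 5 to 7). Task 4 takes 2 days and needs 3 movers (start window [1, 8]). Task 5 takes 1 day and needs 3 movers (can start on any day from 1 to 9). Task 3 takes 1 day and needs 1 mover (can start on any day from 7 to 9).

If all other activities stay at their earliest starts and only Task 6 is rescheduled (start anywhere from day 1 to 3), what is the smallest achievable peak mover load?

9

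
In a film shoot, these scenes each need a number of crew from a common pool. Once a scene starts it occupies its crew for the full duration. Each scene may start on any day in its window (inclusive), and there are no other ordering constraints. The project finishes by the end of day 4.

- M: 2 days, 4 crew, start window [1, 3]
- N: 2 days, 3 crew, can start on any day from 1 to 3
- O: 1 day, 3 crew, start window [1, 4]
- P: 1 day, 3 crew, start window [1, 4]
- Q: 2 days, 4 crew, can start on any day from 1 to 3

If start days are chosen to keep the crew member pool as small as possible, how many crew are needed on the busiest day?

Early-start (M@1, N@1, O@1, P@1, Q@1) gives peak 17: d1:17  d2:11  d3:0  d4:0.
Shift O→3, P→4, Q→3.
Schedule M@1, N@1, O@3, P@4, Q@3: d1:7  d2:7  d3:7  d4:7 — peak 7.
Total crew member-days = 28 over 4 days ⇒ peak ≥ ⌈28/4⌉ = 7, so 7 is optimal.

7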